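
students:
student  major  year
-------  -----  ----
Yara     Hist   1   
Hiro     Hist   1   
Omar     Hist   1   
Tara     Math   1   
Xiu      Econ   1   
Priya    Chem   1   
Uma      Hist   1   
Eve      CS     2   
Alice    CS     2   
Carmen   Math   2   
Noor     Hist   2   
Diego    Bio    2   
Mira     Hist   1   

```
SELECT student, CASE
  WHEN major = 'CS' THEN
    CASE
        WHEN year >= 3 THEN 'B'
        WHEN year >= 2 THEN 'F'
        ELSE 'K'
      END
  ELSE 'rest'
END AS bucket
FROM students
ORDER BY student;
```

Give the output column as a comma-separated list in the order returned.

student=Alice: major='CS' → inner[year >= 2] → F
student=Carmen: major='Math' → outer ELSE → rest
student=Diego: major='Bio' → outer ELSE → rest
student=Eve: major='CS' → inner[year >= 2] → F
student=Hiro: major='Hist' → outer ELSE → rest
student=Mira: major='Hist' → outer ELSE → rest
student=Noor: major='Hist' → outer ELSE → rest
student=Omar: major='Hist' → outer ELSE → rest
student=Priya: major='Chem' → outer ELSE → rest
student=Tara: major='Math' → outer ELSE → rest
student=Uma: major='Hist' → outer ELSE → rest
student=Xiu: major='Econ' → outer ELSE → rest
student=Yara: major='Hist' → outer ELSE → rest

F, rest, rest, F, rest, rest, rest, rest, rest, rest, rest, rest, rest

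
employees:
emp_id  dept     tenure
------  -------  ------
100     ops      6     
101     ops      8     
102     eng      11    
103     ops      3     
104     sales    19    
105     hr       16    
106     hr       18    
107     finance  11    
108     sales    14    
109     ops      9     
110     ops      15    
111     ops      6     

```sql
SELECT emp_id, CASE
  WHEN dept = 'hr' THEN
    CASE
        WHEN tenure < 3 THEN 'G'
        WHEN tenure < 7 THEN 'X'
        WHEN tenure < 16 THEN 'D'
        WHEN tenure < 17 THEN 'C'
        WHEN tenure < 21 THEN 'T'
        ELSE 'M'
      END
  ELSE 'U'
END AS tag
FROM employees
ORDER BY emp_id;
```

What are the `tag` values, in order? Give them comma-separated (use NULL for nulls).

U, U, U, U, U, C, T, U, U, U, U, U

emp_id=100: dept='ops' → outer ELSE → U
emp_id=101: dept='ops' → outer ELSE → U
emp_id=102: dept='eng' → outer ELSE → U
emp_id=103: dept='ops' → outer ELSE → U
emp_id=104: dept='sales' → outer ELSE → U
emp_id=105: dept='hr' → inner[tenure < 17] → C
emp_id=106: dept='hr' → inner[tenure < 21] → T
emp_id=107: dept='finance' → outer ELSE → U
emp_id=108: dept='sales' → outer ELSE → U
emp_id=109: dept='ops' → outer ELSE → U
emp_id=110: dept='ops' → outer ELSE → U
emp_id=111: dept='ops' → outer ELSE → U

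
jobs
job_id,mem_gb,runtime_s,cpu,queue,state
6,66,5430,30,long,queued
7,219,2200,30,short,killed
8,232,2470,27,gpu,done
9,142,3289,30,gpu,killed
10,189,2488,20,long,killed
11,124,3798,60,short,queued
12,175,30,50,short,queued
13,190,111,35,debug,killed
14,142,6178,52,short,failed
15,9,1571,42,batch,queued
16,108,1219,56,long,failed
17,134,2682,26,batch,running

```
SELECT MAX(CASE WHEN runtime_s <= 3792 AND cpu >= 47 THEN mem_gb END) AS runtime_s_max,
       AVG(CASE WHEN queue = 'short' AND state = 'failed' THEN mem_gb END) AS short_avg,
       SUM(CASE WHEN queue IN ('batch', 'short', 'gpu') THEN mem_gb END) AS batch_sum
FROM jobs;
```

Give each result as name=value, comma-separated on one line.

[runtime_s_max: runtime_s <= 3792 AND cpu >= 47]
job_id=6: ✗
job_id=7: ✗
job_id=8: ✗
job_id=9: ✗
job_id=10: ✗
job_id=11: ✗
job_id=12: ✓ → 175
job_id=13: ✗
job_id=14: ✗
job_id=15: ✗
job_id=16: ✓ → 108
job_id=17: ✗
runtime_s_max = MAX(175, 108) = 175
—
[short_avg: queue = 'short' AND state = 'failed']
job_id=6: ✗
job_id=7: ✗
job_id=8: ✗
job_id=9: ✗
job_id=10: ✗
job_id=11: ✗
job_id=12: ✗
job_id=13: ✗
job_id=14: ✓ → 142
job_id=15: ✗
job_id=16: ✗
job_id=17: ✗
short_avg = 142
—
[batch_sum: queue IN ('batch', 'short', 'gpu')]
job_id=6: ✗
job_id=7: ✓ → 219
job_id=8: ✓ → 232
job_id=9: ✓ → 142
job_id=10: ✗
job_id=11: ✓ → 124
job_id=12: ✓ → 175
job_id=13: ✗
job_id=14: ✓ → 142
job_id=15: ✓ → 9
job_id=16: ✗
job_id=17: ✓ → 134
batch_sum = 219 + 232 + 142 + 124 + 175 + 142 + 9 + 134 = 1177

runtime_s_max=175, short_avg=142, batch_sum=1177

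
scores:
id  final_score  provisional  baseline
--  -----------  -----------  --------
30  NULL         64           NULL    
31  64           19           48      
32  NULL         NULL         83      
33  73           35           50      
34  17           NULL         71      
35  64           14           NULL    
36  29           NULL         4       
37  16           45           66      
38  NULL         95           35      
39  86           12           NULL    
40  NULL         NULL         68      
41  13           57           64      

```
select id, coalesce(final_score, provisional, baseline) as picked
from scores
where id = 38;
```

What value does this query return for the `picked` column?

id = 38: final_score=NULL, provisional=95, baseline=35.
final_score=NULL, provisional=95 → 95

95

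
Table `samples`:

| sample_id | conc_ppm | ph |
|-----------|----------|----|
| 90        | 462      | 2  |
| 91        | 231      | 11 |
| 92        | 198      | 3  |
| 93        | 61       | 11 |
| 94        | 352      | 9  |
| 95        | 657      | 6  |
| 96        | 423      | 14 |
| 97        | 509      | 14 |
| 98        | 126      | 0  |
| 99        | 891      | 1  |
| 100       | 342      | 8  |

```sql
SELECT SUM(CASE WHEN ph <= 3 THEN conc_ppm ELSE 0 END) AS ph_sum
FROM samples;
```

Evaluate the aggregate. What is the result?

1677

sample_id=90: ✓ → 462
sample_id=91: ✗
sample_id=92: ✓ → 198
sample_id=93: ✗
sample_id=94: ✗
sample_id=95: ✗
sample_id=96: ✗
sample_id=97: ✗
sample_id=98: ✓ → 126
sample_id=99: ✓ → 891
sample_id=100: ✗
ph_sum = 462 + 198 + 126 + 891 = 1677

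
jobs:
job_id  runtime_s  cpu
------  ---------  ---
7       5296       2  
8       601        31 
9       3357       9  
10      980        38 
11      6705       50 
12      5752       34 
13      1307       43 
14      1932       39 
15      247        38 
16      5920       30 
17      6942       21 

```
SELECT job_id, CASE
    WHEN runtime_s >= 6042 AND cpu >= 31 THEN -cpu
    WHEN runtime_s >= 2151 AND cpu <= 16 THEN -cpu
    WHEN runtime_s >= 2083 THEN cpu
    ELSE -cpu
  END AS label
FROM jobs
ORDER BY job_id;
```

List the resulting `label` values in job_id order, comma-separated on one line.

job_id=7: runtime_s >= 2151 AND cpu <= 16 → -2
job_id=8: ELSE → -31
job_id=9: runtime_s >= 2151 AND cpu <= 16 → -9
job_id=10: ELSE → -38
job_id=11: runtime_s >= 6042 AND cpu >= 31 → -50
job_id=12: runtime_s >= 2083 → 34
job_id=13: ELSE → -43
job_id=14: ELSE → -39
job_id=15: ELSE → -38
job_id=16: runtime_s >= 2083 → 30
job_id=17: runtime_s >= 2083 → 21

-2, -31, -9, -38, -50, 34, -43, -39, -38, 30, 21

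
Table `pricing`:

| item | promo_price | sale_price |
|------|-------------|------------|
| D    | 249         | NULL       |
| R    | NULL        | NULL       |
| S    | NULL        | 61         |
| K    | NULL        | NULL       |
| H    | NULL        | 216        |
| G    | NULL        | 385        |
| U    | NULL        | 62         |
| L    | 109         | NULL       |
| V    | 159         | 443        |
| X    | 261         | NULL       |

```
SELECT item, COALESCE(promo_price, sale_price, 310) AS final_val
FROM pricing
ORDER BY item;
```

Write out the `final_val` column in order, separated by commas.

249, 385, 216, 310, 109, 310, 61, 62, 159, 261

item=D: promo_price=249 → 249
item=G: promo_price=NULL, sale_price=385 → 385
item=H: promo_price=NULL, sale_price=216 → 216
item=K: promo_price=NULL, sale_price=NULL, → literal 310 → 310
item=L: promo_price=109 → 109
item=R: promo_price=NULL, sale_price=NULL, → literal 310 → 310
item=S: promo_price=NULL, sale_price=61 → 61
item=U: promo_price=NULL, sale_price=62 → 62
item=V: promo_price=159 → 159
item=X: promo_price=261 → 261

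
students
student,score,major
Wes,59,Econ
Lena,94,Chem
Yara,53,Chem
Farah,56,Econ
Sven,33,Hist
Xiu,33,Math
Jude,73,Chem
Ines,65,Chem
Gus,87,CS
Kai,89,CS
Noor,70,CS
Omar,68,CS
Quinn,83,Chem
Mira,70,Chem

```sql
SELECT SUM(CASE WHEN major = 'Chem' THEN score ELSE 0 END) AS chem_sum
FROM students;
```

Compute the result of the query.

438

student=Wes: ✗
student=Lena: ✓ → 94
student=Yara: ✓ → 53
student=Farah: ✗
student=Sven: ✗
student=Xiu: ✗
student=Jude: ✓ → 73
student=Ines: ✓ → 65
student=Gus: ✗
student=Kai: ✗
student=Noor: ✗
student=Omar: ✗
student=Quinn: ✓ → 83
student=Mira: ✓ → 70
chem_sum = 94 + 53 + 73 + 65 + 83 + 70 = 438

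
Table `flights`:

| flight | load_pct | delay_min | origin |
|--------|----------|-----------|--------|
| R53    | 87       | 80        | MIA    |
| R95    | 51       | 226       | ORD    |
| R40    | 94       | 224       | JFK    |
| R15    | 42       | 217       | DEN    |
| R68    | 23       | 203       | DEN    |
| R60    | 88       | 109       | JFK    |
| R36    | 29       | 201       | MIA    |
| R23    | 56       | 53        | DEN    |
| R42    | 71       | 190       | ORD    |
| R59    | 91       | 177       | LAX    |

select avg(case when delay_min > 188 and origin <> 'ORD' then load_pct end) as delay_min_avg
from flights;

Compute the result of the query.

flight=R53: ✗
flight=R95: ✗
flight=R40: ✓ → 94
flight=R15: ✓ → 42
flight=R68: ✓ → 23
flight=R60: ✗
flight=R36: ✓ → 29
flight=R23: ✗
flight=R42: ✗
flight=R59: ✗
delay_min_avg = (94 + 42 + 23 + 29) / 4 = 47

47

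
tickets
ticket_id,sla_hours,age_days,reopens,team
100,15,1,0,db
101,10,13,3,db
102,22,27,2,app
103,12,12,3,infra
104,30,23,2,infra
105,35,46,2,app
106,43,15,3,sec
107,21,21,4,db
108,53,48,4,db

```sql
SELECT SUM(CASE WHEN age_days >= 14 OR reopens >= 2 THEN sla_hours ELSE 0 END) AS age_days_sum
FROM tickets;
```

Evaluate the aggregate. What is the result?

226

ticket_id=100: ✗
ticket_id=101: ✓ → 10
ticket_id=102: ✓ → 22
ticket_id=103: ✓ → 12
ticket_id=104: ✓ → 30
ticket_id=105: ✓ → 35
ticket_id=106: ✓ → 43
ticket_id=107: ✓ → 21
ticket_id=108: ✓ → 53
age_days_sum = 10 + 22 + 12 + 30 + 35 + 43 + 21 + 53 = 226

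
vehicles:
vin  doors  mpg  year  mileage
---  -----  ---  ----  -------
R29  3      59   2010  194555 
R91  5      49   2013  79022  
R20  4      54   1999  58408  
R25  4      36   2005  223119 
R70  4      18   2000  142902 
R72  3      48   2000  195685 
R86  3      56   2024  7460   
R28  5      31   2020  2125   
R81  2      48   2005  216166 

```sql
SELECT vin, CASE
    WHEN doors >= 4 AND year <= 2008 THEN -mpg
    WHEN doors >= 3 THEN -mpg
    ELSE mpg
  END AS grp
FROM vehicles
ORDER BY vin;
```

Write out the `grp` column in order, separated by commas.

-54, -36, -31, -59, -18, -48, 48, -56, -49

vin=R20: doors >= 4 AND year <= 2008 → -54
vin=R25: doors >= 4 AND year <= 2008 → -36
vin=R28: doors >= 3 → -31
vin=R29: doors >= 3 → -59
vin=R70: doors >= 4 AND year <= 2008 → -18
vin=R72: doors >= 3 → -48
vin=R81: ELSE → 48
vin=R86: doors >= 3 → -56
vin=R91: doors >= 3 → -49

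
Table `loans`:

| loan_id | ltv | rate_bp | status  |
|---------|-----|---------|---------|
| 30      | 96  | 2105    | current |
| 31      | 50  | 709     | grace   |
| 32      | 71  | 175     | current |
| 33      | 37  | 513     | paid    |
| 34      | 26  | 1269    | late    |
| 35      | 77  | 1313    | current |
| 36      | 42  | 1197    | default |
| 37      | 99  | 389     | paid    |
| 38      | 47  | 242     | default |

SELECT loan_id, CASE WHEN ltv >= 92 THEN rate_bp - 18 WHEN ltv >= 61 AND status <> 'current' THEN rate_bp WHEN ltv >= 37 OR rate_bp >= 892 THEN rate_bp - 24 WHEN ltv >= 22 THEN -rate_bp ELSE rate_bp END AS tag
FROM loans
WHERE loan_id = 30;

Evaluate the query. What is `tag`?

2087

loan_id = 30: ltv=96, rate_bp=2105, status=current.
ltv >= 92 → true → 2087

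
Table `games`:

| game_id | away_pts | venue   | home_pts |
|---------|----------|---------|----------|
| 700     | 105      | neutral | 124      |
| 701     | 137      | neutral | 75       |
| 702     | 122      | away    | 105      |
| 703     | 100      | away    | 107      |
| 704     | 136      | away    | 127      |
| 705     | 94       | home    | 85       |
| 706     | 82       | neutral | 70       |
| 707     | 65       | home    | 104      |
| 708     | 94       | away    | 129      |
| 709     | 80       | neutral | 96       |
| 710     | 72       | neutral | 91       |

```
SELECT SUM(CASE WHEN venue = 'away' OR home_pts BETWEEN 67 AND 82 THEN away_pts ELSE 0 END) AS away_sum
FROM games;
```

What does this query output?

671

game_id=700: ✗
game_id=701: ✓ → 137
game_id=702: ✓ → 122
game_id=703: ✓ → 100
game_id=704: ✓ → 136
game_id=705: ✗
game_id=706: ✓ → 82
game_id=707: ✗
game_id=708: ✓ → 94
game_id=709: ✗
game_id=710: ✗
away_sum = 137 + 122 + 100 + 136 + 82 + 94 = 671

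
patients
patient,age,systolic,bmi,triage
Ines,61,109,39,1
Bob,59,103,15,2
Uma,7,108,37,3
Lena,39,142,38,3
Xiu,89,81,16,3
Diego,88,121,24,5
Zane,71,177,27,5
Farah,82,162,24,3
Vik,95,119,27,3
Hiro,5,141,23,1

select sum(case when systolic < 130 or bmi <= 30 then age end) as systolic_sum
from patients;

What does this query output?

557

patient=Ines: ✓ → 61
patient=Bob: ✓ → 59
patient=Uma: ✓ → 7
patient=Lena: ✗
patient=Xiu: ✓ → 89
patient=Diego: ✓ → 88
patient=Zane: ✓ → 71
patient=Farah: ✓ → 82
patient=Vik: ✓ → 95
patient=Hiro: ✓ → 5
systolic_sum = 61 + 59 + 7 + 89 + 88 + 71 + 82 + 95 + 5 = 557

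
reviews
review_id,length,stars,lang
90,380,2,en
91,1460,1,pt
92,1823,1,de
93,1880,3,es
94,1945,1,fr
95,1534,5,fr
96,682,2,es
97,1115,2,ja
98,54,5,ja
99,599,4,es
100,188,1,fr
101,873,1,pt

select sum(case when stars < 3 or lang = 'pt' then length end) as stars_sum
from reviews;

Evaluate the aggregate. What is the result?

review_id=90: ✓ → 380
review_id=91: ✓ → 1460
review_id=92: ✓ → 1823
review_id=93: ✗
review_id=94: ✓ → 1945
review_id=95: ✗
review_id=96: ✓ → 682
review_id=97: ✓ → 1115
review_id=98: ✗
review_id=99: ✗
review_id=100: ✓ → 188
review_id=101: ✓ → 873
stars_sum = 380 + 1460 + 1823 + 1945 + 682 + 1115 + 188 + 873 = 8466

8466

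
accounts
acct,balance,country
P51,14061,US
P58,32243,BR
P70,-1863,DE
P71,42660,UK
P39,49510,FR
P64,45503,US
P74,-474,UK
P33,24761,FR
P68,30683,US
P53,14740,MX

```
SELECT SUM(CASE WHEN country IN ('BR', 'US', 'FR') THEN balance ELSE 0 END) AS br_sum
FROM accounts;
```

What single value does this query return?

196761

acct=P51: ✓ → 14061
acct=P58: ✓ → 32243
acct=P70: ✗
acct=P71: ✗
acct=P39: ✓ → 49510
acct=P64: ✓ → 45503
acct=P74: ✗
acct=P33: ✓ → 24761
acct=P68: ✓ → 30683
acct=P53: ✗
br_sum = 14061 + 32243 + 49510 + 45503 + 24761 + 30683 = 196761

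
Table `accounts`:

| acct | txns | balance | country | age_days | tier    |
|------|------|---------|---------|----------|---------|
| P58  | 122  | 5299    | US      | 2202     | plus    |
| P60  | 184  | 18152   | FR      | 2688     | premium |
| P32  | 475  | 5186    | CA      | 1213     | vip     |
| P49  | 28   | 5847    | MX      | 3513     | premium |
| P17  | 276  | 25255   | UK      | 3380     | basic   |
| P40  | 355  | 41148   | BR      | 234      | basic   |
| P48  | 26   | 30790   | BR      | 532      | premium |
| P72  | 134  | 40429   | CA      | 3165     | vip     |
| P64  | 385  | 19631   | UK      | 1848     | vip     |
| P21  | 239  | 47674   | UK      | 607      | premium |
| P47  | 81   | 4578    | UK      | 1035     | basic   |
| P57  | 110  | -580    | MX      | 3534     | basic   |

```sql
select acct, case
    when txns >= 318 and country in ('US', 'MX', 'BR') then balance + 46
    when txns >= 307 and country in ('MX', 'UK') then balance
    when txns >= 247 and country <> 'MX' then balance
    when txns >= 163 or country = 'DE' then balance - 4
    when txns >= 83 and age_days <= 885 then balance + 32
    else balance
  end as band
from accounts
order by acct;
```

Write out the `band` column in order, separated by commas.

acct=P17: txns >= 247 and country <> 'MX' → 25255
acct=P21: txns >= 163 or country = 'DE' → 47670
acct=P32: txns >= 247 and country <> 'MX' → 5186
acct=P40: txns >= 318 and country in ('US', 'MX', 'BR') → 41194
acct=P47: ELSE → 4578
acct=P48: ELSE → 30790
acct=P49: ELSE → 5847
acct=P57: ELSE → -580
acct=P58: ELSE → 5299
acct=P60: txns >= 163 or country = 'DE' → 18148
acct=P64: txns >= 307 and country in ('MX', 'UK') → 19631
acct=P72: ELSE → 40429

25255, 47670, 5186, 41194, 4578, 30790, 5847, -580, 5299, 18148, 19631, 40429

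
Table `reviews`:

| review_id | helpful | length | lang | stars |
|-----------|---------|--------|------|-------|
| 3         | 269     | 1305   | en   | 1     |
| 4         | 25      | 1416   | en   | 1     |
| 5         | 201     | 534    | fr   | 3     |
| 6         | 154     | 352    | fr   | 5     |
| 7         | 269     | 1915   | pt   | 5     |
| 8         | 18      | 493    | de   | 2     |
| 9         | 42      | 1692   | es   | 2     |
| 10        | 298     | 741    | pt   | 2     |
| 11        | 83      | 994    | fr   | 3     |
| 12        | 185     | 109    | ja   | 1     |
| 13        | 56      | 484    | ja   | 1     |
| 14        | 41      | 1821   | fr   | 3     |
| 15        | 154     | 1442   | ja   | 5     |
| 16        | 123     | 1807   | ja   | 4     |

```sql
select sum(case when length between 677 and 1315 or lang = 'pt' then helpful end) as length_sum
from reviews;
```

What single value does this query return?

919

review_id=3: ✓ → 269
review_id=4: ✗
review_id=5: ✗
review_id=6: ✗
review_id=7: ✓ → 269
review_id=8: ✗
review_id=9: ✗
review_id=10: ✓ → 298
review_id=11: ✓ → 83
review_id=12: ✗
review_id=13: ✗
review_id=14: ✗
review_id=15: ✗
review_id=16: ✗
length_sum = 269 + 269 + 298 + 83 = 919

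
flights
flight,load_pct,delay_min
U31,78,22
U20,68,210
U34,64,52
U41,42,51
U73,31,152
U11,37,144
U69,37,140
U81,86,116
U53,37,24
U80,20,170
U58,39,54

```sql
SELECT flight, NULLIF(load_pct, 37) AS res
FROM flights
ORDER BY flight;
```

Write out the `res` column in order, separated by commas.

NULL, 68, 78, 64, 42, NULL, 39, NULL, 31, 20, 86

flight=U11: load_pct=37 vs 37: equal → NULL
flight=U20: load_pct=68 vs 37: differ → 68
flight=U31: load_pct=78 vs 37: differ → 78
flight=U34: load_pct=64 vs 37: differ → 64
flight=U41: load_pct=42 vs 37: differ → 42
flight=U53: load_pct=37 vs 37: equal → NULL
flight=U58: load_pct=39 vs 37: differ → 39
flight=U69: load_pct=37 vs 37: equal → NULL
flight=U73: load_pct=31 vs 37: differ → 31
flight=U80: load_pct=20 vs 37: differ → 20
flight=U81: load_pct=86 vs 37: differ → 86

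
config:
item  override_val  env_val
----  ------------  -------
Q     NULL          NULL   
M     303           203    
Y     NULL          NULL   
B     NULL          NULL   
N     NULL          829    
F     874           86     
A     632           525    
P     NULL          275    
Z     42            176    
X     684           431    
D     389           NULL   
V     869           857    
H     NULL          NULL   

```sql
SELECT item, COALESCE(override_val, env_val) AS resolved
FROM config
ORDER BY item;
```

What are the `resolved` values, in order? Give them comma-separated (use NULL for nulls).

632, NULL, 389, 874, NULL, 303, 829, 275, NULL, 869, 684, NULL, 42

item=A: override_val=632 → 632
item=B: override_val=NULL, env_val=NULL (all NULL) → NULL
item=D: override_val=389 → 389
item=F: override_val=874 → 874
item=H: override_val=NULL, env_val=NULL (all NULL) → NULL
item=M: override_val=303 → 303
item=N: override_val=NULL, env_val=829 → 829
item=P: override_val=NULL, env_val=275 → 275
item=Q: override_val=NULL, env_val=NULL (all NULL) → NULL
item=V: override_val=869 → 869
item=X: override_val=684 → 684
item=Y: override_val=NULL, env_val=NULL (all NULL) → NULL
item=Z: override_val=42 → 42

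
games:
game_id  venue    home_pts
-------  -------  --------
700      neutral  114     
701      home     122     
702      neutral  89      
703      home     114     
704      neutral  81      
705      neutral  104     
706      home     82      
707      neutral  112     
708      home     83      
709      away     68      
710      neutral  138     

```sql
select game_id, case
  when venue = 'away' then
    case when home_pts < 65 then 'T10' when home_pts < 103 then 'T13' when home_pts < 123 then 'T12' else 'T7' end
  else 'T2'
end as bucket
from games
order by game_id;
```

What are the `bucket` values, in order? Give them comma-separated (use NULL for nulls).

game_id=700: venue='neutral' → outer ELSE → T2
game_id=701: venue='home' → outer ELSE → T2
game_id=702: venue='neutral' → outer ELSE → T2
game_id=703: venue='home' → outer ELSE → T2
game_id=704: venue='neutral' → outer ELSE → T2
game_id=705: venue='neutral' → outer ELSE → T2
game_id=706: venue='home' → outer ELSE → T2
game_id=707: venue='neutral' → outer ELSE → T2
game_id=708: venue='home' → outer ELSE → T2
game_id=709: venue='away' → inner[home_pts < 103] → T13
game_id=710: venue='neutral' → outer ELSE → T2

T2, T2, T2, T2, T2, T2, T2, T2, T2, T13, T2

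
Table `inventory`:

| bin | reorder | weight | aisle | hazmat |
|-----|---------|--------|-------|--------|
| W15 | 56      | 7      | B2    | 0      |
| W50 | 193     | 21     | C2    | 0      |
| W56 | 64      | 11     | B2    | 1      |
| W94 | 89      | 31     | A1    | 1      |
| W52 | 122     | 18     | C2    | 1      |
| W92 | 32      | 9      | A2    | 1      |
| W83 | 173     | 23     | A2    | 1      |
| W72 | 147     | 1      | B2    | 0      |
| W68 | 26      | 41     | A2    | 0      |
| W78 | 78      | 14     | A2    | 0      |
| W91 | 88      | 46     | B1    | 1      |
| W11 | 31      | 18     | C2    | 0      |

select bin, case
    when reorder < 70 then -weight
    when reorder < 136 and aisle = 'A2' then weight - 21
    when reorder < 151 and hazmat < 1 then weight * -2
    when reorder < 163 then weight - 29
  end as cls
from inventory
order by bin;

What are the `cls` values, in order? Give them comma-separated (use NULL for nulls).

bin=W11: reorder < 70 → -18
bin=W15: reorder < 70 → -7
bin=W50: (no match → NULL) → NULL
bin=W52: reorder < 163 → -11
bin=W56: reorder < 70 → -11
bin=W68: reorder < 70 → -41
bin=W72: reorder < 151 and hazmat < 1 → -2
bin=W78: reorder < 136 and aisle = 'A2' → -7
bin=W83: (no match → NULL) → NULL
bin=W91: reorder < 163 → 17
bin=W92: reorder < 70 → -9
bin=W94: reorder < 163 → 2

-18, -7, NULL, -11, -11, -41, -2, -7, NULL, 17, -9, 2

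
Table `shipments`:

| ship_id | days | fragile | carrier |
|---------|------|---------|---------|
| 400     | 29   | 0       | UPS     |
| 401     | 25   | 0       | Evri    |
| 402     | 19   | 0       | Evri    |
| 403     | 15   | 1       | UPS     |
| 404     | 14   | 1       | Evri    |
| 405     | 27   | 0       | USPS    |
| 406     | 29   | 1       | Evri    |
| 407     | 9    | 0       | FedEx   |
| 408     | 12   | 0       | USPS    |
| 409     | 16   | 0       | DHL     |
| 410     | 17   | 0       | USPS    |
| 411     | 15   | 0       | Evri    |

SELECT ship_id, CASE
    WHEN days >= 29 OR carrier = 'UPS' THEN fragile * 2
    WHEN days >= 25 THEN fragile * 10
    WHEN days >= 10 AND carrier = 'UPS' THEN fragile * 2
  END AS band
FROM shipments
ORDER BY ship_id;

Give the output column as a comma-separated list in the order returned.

ship_id=400: days >= 29 OR carrier = 'UPS' → 0
ship_id=401: days >= 25 → 0
ship_id=402: (no match → NULL) → NULL
ship_id=403: days >= 29 OR carrier = 'UPS' → 2
ship_id=404: (no match → NULL) → NULL
ship_id=405: days >= 25 → 0
ship_id=406: days >= 29 OR carrier = 'UPS' → 2
ship_id=407: (no match → NULL) → NULL
ship_id=408: (no match → NULL) → NULL
ship_id=409: (no match → NULL) → NULL
ship_id=410: (no match → NULL) → NULL
ship_id=411: (no match → NULL) → NULL

0, 0, NULL, 2, NULL, 0, 2, NULL, NULL, NULL, NULL, NULL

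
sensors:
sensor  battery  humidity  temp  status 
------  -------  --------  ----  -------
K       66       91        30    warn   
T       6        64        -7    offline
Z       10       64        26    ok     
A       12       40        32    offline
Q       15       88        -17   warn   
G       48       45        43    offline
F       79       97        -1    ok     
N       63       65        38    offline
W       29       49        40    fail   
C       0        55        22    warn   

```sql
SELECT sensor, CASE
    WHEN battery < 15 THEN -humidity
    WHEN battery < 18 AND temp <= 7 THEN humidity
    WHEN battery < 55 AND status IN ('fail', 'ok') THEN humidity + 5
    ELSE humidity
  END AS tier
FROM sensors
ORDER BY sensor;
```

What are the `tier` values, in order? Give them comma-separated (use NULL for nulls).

-40, -55, 97, 45, 91, 65, 88, -64, 54, -64

sensor=A: battery < 15 → -40
sensor=C: battery < 15 → -55
sensor=F: ELSE → 97
sensor=G: ELSE → 45
sensor=K: ELSE → 91
sensor=N: ELSE → 65
sensor=Q: battery < 18 AND temp <= 7 → 88
sensor=T: battery < 15 → -64
sensor=W: battery < 55 AND status IN ('fail', 'ok') → 54
sensor=Z: battery < 15 → -64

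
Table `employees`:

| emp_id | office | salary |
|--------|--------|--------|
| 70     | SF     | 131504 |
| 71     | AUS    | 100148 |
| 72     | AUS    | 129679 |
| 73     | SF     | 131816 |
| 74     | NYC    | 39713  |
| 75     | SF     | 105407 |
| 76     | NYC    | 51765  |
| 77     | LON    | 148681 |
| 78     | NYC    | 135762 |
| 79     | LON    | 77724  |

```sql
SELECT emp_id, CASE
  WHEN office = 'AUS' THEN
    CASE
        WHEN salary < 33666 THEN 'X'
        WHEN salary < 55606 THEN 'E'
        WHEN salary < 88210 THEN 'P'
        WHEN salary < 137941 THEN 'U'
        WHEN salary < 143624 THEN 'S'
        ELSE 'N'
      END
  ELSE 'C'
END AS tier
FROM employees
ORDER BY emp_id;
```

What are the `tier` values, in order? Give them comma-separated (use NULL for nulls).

emp_id=70: office='SF' → outer ELSE → C
emp_id=71: office='AUS' → inner[salary < 137941] → U
emp_id=72: office='AUS' → inner[salary < 137941] → U
emp_id=73: office='SF' → outer ELSE → C
emp_id=74: office='NYC' → outer ELSE → C
emp_id=75: office='SF' → outer ELSE → C
emp_id=76: office='NYC' → outer ELSE → C
emp_id=77: office='LON' → outer ELSE → C
emp_id=78: office='NYC' → outer ELSE → C
emp_id=79: office='LON' → outer ELSE → C

C, U, U, C, C, C, C, C, C, C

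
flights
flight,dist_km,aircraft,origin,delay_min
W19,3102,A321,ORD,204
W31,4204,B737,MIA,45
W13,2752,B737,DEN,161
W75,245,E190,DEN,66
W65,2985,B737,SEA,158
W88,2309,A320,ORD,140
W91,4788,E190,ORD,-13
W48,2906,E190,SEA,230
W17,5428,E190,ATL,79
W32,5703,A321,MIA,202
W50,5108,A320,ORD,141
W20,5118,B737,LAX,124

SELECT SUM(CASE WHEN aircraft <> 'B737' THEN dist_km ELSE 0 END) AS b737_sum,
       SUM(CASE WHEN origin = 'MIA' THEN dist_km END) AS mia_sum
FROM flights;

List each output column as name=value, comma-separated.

[b737_sum: aircraft <> 'B737']
flight=W19: ✓ → 3102
flight=W31: ✗
flight=W13: ✗
flight=W75: ✓ → 245
flight=W65: ✗
flight=W88: ✓ → 2309
flight=W91: ✓ → 4788
flight=W48: ✓ → 2906
flight=W17: ✓ → 5428
flight=W32: ✓ → 5703
flight=W50: ✓ → 5108
flight=W20: ✗
b737_sum = 3102 + 245 + 2309 + 4788 + 2906 + 5428 + 5703 + 5108 = 29589
—
[mia_sum: origin = 'MIA']
flight=W19: ✗
flight=W31: ✓ → 4204
flight=W13: ✗
flight=W75: ✗
flight=W65: ✗
flight=W88: ✗
flight=W91: ✗
flight=W48: ✗
flight=W17: ✗
flight=W32: ✓ → 5703
flight=W50: ✗
flight=W20: ✗
mia_sum = 4204 + 5703 = 9907

b737_sum=29589, mia_sum=9907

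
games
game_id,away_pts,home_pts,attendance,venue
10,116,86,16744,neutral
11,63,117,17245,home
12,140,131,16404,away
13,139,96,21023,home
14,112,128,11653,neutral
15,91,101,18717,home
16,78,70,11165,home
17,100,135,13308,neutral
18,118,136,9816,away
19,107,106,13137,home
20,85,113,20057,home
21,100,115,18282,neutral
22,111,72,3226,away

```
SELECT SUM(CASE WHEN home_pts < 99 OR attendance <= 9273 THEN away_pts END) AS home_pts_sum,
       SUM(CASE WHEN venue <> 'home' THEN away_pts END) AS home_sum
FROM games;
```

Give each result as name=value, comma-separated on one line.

[home_pts_sum: home_pts < 99 OR attendance <= 9273]
game_id=10: ✓ → 116
game_id=11: ✗
game_id=12: ✗
game_id=13: ✓ → 139
game_id=14: ✗
game_id=15: ✗
game_id=16: ✓ → 78
game_id=17: ✗
game_id=18: ✗
game_id=19: ✗
game_id=20: ✗
game_id=21: ✗
game_id=22: ✓ → 111
home_pts_sum = 116 + 139 + 78 + 111 = 444
—
[home_sum: venue <> 'home']
game_id=10: ✓ → 116
game_id=11: ✗
game_id=12: ✓ → 140
game_id=13: ✗
game_id=14: ✓ → 112
game_id=15: ✗
game_id=16: ✗
game_id=17: ✓ → 100
game_id=18: ✓ → 118
game_id=19: ✗
game_id=20: ✗
game_id=21: ✓ → 100
game_id=22: ✓ → 111
home_sum = 116 + 140 + 112 + 100 + 118 + 100 + 111 = 797

home_pts_sum=444, home_sum=797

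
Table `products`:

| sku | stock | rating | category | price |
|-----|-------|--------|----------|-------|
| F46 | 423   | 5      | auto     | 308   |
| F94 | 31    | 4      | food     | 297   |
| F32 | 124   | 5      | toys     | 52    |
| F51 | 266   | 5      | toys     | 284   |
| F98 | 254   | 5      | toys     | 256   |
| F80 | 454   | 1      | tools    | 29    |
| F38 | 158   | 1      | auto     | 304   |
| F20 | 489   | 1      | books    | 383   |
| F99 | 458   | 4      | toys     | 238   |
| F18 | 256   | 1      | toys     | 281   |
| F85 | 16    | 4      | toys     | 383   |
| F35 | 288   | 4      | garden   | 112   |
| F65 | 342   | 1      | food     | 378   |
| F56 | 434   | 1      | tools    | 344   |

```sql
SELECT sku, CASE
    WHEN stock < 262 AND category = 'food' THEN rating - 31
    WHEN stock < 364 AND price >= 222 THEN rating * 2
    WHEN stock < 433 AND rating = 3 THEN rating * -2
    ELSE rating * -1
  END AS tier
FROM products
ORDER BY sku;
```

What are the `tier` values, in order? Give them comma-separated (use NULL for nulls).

2, -1, -5, -4, 2, -5, 10, -1, 2, -1, 8, -27, 10, -4

sku=F18: stock < 364 AND price >= 222 → 2
sku=F20: ELSE → -1
sku=F32: ELSE → -5
sku=F35: ELSE → -4
sku=F38: stock < 364 AND price >= 222 → 2
sku=F46: ELSE → -5
sku=F51: stock < 364 AND price >= 222 → 10
sku=F56: ELSE → -1
sku=F65: stock < 364 AND price >= 222 → 2
sku=F80: ELSE → -1
sku=F85: stock < 364 AND price >= 222 → 8
sku=F94: stock < 262 AND category = 'food' → -27
sku=F98: stock < 364 AND price >= 222 → 10
sku=F99: ELSE → -4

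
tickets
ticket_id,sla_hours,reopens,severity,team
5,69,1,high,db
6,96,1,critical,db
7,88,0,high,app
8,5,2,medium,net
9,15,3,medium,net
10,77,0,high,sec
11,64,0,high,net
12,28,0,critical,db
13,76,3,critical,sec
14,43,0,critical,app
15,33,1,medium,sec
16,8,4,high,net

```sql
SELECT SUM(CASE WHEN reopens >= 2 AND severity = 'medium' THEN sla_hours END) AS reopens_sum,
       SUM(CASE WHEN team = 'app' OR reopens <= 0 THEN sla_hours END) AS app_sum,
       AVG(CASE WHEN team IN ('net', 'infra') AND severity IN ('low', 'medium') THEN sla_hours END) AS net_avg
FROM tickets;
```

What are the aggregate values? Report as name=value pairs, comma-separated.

reopens_sum=20, app_sum=300, net_avg=10

[reopens_sum: reopens >= 2 AND severity = 'medium']
ticket_id=5: ✗
ticket_id=6: ✗
ticket_id=7: ✗
ticket_id=8: ✓ → 5
ticket_id=9: ✓ → 15
ticket_id=10: ✗
ticket_id=11: ✗
ticket_id=12: ✗
ticket_id=13: ✗
ticket_id=14: ✗
ticket_id=15: ✗
ticket_id=16: ✗
reopens_sum = 5 + 15 = 20
—
[app_sum: team = 'app' OR reopens <= 0]
ticket_id=5: ✗
ticket_id=6: ✗
ticket_id=7: ✓ → 88
ticket_id=8: ✗
ticket_id=9: ✗
ticket_id=10: ✓ → 77
ticket_id=11: ✓ → 64
ticket_id=12: ✓ → 28
ticket_id=13: ✗
ticket_id=14: ✓ → 43
ticket_id=15: ✗
ticket_id=16: ✗
app_sum = 88 + 77 + 64 + 28 + 43 = 300
—
[net_avg: team IN ('net', 'infra') AND severity IN ('low', 'medium')]
ticket_id=5: ✗
ticket_id=6: ✗
ticket_id=7: ✗
ticket_id=8: ✓ → 5
ticket_id=9: ✓ → 15
ticket_id=10: ✗
ticket_id=11: ✗
ticket_id=12: ✗
ticket_id=13: ✗
ticket_id=14: ✗
ticket_id=15: ✗
ticket_id=16: ✗
net_avg = (5 + 15) / 2 = 10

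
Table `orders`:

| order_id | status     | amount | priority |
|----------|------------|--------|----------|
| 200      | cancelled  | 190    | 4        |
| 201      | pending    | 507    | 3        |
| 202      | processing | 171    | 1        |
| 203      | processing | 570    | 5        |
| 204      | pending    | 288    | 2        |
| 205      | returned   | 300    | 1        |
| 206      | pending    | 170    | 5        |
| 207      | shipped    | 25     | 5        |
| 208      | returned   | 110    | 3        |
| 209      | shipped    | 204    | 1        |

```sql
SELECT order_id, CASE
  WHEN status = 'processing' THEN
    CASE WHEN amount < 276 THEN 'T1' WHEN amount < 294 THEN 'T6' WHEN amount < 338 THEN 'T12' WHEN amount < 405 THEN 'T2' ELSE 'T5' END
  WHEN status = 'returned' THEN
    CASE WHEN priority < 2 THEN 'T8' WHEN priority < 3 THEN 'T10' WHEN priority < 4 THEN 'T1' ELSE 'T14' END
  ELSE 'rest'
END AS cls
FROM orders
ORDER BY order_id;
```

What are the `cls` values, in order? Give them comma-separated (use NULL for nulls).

rest, rest, T1, T5, rest, T8, rest, rest, T1, rest

order_id=200: status='cancelled' → outer ELSE → rest
order_id=201: status='pending' → outer ELSE → rest
order_id=202: status='processing' → inner[amount < 276] → T1
order_id=203: status='processing' → inner[ELSE] → T5
order_id=204: status='pending' → outer ELSE → rest
order_id=205: status='returned' → inner[priority < 2] → T8
order_id=206: status='pending' → outer ELSE → rest
order_id=207: status='shipped' → outer ELSE → rest
order_id=208: status='returned' → inner[priority < 4] → T1
order_id=209: status='shipped' → outer ELSE → rest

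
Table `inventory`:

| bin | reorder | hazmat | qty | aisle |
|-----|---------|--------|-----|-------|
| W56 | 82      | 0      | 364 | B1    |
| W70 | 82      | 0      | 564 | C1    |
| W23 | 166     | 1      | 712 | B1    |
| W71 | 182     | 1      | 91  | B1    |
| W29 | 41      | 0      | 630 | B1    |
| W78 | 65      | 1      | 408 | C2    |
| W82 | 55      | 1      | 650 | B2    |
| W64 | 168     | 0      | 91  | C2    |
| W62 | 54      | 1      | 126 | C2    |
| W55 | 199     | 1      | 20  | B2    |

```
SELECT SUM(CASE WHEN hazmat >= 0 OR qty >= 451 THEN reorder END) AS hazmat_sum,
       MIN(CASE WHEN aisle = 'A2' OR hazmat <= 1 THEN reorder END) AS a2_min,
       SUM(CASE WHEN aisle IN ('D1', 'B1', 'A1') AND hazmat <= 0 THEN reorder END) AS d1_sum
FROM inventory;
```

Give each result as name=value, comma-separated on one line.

hazmat_sum=1094, a2_min=41, d1_sum=123

[hazmat_sum: hazmat >= 0 OR qty >= 451]
bin=W56: ✓ → 82
bin=W70: ✓ → 82
bin=W23: ✓ → 166
bin=W71: ✓ → 182
bin=W29: ✓ → 41
bin=W78: ✓ → 65
bin=W82: ✓ → 55
bin=W64: ✓ → 168
bin=W62: ✓ → 54
bin=W55: ✓ → 199
hazmat_sum = 82 + 82 + 166 + 182 + 41 + 65 + 55 + 168 + 54 + 199 = 1094
—
[a2_min: aisle = 'A2' OR hazmat <= 1]
bin=W56: ✓ → 82
bin=W70: ✓ → 82
bin=W23: ✓ → 166
bin=W71: ✓ → 182
bin=W29: ✓ → 41
bin=W78: ✓ → 65
bin=W82: ✓ → 55
bin=W64: ✓ → 168
bin=W62: ✓ → 54
bin=W55: ✓ → 199
a2_min = MIN(82, 82, 166, 182, 41, 65, 55, 168, 54, 199) = 41
—
[d1_sum: aisle IN ('D1', 'B1', 'A1') AND hazmat <= 0]
bin=W56: ✓ → 82
bin=W70: ✗
bin=W23: ✗
bin=W71: ✗
bin=W29: ✓ → 41
bin=W78: ✗
bin=W82: ✗
bin=W64: ✗
bin=W62: ✗
bin=W55: ✗
d1_sum = 82 + 41 = 123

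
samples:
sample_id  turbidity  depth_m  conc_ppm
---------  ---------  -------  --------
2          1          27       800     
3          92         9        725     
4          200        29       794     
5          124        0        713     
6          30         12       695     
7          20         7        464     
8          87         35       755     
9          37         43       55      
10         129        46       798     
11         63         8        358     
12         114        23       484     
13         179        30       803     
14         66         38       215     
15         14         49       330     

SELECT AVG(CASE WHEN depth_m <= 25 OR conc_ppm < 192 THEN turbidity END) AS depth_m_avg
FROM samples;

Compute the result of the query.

68.5714285714

sample_id=2: ✗
sample_id=3: ✓ → 92
sample_id=4: ✗
sample_id=5: ✓ → 124
sample_id=6: ✓ → 30
sample_id=7: ✓ → 20
sample_id=8: ✗
sample_id=9: ✓ → 37
sample_id=10: ✗
sample_id=11: ✓ → 63
sample_id=12: ✓ → 114
sample_id=13: ✗
sample_id=14: ✗
sample_id=15: ✗
depth_m_avg = (92 + 124 + 30 + 20 + 37 + 63 + 114) / 7 = 68.5714285714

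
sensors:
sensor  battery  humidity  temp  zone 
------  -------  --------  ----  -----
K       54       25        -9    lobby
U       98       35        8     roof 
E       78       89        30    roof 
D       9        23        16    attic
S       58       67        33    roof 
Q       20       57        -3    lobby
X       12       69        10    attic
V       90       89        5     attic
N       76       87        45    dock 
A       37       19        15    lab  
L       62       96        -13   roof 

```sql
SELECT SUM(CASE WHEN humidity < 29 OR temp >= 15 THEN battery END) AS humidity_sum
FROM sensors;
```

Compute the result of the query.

312

sensor=K: ✓ → 54
sensor=U: ✗
sensor=E: ✓ → 78
sensor=D: ✓ → 9
sensor=S: ✓ → 58
sensor=Q: ✗
sensor=X: ✗
sensor=V: ✗
sensor=N: ✓ → 76
sensor=A: ✓ → 37
sensor=L: ✗
humidity_sum = 54 + 78 + 9 + 58 + 76 + 37 = 312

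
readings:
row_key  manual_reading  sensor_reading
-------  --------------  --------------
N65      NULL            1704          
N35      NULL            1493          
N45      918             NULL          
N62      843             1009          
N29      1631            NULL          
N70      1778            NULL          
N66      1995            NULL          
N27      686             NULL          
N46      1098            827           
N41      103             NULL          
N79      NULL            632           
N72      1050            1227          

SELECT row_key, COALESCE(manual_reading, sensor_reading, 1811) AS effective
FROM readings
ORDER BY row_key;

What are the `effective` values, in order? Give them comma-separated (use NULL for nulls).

row_key=N27: manual_reading=686 → 686
row_key=N29: manual_reading=1631 → 1631
row_key=N35: manual_reading=NULL, sensor_reading=1493 → 1493
row_key=N41: manual_reading=103 → 103
row_key=N45: manual_reading=918 → 918
row_key=N46: manual_reading=1098 → 1098
row_key=N62: manual_reading=843 → 843
row_key=N65: manual_reading=NULL, sensor_reading=1704 → 1704
row_key=N66: manual_reading=1995 → 1995
row_key=N70: manual_reading=1778 → 1778
row_key=N72: manual_reading=1050 → 1050
row_key=N79: manual_reading=NULL, sensor_reading=632 → 632

686, 1631, 1493, 103, 918, 1098, 843, 1704, 1995, 1778, 1050, 632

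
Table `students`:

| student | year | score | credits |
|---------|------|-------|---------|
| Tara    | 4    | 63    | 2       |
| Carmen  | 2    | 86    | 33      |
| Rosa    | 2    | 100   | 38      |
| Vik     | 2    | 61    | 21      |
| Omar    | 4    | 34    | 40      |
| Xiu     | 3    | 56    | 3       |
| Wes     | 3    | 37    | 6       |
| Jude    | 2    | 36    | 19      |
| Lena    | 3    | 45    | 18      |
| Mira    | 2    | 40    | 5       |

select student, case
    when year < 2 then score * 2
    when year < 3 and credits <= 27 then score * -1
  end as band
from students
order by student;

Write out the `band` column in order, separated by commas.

NULL, -36, NULL, -40, NULL, NULL, NULL, -61, NULL, NULL

student=Carmen: (no match → NULL) → NULL
student=Jude: year < 3 and credits <= 27 → -36
student=Lena: (no match → NULL) → NULL
student=Mira: year < 3 and credits <= 27 → -40
student=Omar: (no match → NULL) → NULL
student=Rosa: (no match → NULL) → NULL
student=Tara: (no match → NULL) → NULL
student=Vik: year < 3 and credits <= 27 → -61
student=Wes: (no match → NULL) → NULL
student=Xiu: (no match → NULL) → NULL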